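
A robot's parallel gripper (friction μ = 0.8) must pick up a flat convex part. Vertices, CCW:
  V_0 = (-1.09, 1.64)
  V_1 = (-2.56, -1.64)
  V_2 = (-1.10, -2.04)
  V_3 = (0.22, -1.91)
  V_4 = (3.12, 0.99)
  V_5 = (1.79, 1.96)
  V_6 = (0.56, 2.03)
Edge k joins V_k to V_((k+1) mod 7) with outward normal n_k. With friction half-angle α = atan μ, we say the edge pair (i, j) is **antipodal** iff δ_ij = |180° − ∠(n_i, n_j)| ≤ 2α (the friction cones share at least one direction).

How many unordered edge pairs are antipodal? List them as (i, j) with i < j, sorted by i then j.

count = 10; pairs: (0,2), (0,3), (1,4), (1,5), (1,6), (2,4), (2,5), (2,6), (3,5), (3,6)

α = atan 0.8 = 38.66°;  2α = 77.32°
n_0 = (-0.9125, +0.4090)
n_1 = (-0.2642, -0.9645)
n_2 = (+0.0980, -0.9952)
n_3 = (+0.7071, -0.7071)
n_4 = (+0.5893, +0.8079)
n_5 = (+0.0568, +0.9984)
n_6 = (-0.2300, +0.9732)
  (0,1): δ = 81.18°  ·
  (0,2): δ = 60.23°  ✓
  (0,3): δ = 20.86°  ✓
  (0,4): δ = 78.04°  ·
  (0,5): δ = 110.88°  ·
  (0,6): δ = 127.44°  ·
  (1,2): δ = 159.05°  ·
  (1,3): δ = 119.68°  ·
  (1,4): δ = 20.78°  ✓
  (1,5): δ = 12.06°  ✓
  (1,6): δ = 28.62°  ✓
  (2,3): δ = 140.62°  ·
  (2,4): δ = 41.73°  ✓
  (2,5): δ = 8.88°  ✓
  (2,6): δ = 7.67°  ✓
  (3,4): δ = 81.10°  ·
  (3,5): δ = 48.26°  ✓
  (3,6): δ = 31.70°  ✓
  (4,5): δ = 147.15°  ·
  (4,6): δ = 130.60°  ·
  (5,6): δ = 163.44°  ·
antipodal pairs: 10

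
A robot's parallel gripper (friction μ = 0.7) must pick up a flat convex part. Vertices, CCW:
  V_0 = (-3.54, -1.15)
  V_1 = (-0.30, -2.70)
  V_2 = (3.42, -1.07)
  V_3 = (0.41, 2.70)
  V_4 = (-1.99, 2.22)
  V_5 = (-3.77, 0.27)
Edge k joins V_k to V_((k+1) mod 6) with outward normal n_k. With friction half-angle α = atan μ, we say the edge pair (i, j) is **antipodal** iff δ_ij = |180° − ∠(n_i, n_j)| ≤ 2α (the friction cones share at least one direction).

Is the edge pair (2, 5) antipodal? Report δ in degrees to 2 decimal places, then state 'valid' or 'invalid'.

α = atan 0.7 = 34.99°;  2α = 69.98°
edge 2: e_2 = (-3.01, +3.77);  n_2 = (+0.7815, +0.6239)
edge 5: e_5 = (+0.23, -1.42);  n_5 = (-0.9871, -0.1599)
∠(n_2, n_5) = 150.60°
δ = |180° − 150.60°| = 29.40°
29.40° ≤ 2α = 69.98°  →  valid

δ = 29.40°, valid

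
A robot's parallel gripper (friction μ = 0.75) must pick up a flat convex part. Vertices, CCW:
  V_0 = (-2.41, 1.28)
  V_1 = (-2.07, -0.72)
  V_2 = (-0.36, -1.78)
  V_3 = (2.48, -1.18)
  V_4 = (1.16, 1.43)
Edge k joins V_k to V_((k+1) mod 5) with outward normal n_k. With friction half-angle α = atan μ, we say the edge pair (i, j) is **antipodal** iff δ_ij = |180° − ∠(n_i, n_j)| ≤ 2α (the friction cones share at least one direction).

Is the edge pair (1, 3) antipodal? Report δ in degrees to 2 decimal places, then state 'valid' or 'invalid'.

δ = 31.38°, valid

α = atan 0.75 = 36.87°;  2α = 73.74°
edge 1: e_1 = (+1.71, -1.06);  n_1 = (-0.5269, -0.8499)
edge 3: e_3 = (-1.32, +2.61);  n_3 = (+0.8924, +0.4513)
∠(n_1, n_3) = 148.62°
δ = |180° − 148.62°| = 31.38°
31.38° ≤ 2α = 73.74°  →  valid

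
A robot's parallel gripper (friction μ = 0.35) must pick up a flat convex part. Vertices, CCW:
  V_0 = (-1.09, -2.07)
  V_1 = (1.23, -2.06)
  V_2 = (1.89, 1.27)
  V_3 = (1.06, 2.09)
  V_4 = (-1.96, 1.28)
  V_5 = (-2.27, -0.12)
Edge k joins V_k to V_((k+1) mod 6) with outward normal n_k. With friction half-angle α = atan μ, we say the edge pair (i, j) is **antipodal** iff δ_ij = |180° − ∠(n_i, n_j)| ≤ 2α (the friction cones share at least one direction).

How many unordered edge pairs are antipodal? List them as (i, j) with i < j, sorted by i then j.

α = atan 0.35 = 19.29°;  2α = 38.58°
n_0 = (+0.0043, -1.0000)
n_1 = (+0.9809, -0.1944)
n_2 = (+0.7028, +0.7114)
n_3 = (-0.2591, +0.9659)
n_4 = (-0.9764, +0.2162)
n_5 = (-0.8556, -0.5177)
  (0,1): δ = 101.46°  ·
  (0,2): δ = 44.90°  ·
  (0,3): δ = 14.77°  ✓
  (0,4): δ = 77.27°  ·
  (0,5): δ = 120.93°  ·
  (1,2): δ = 123.44°  ·
  (1,3): δ = 63.78°  ·
  (1,4): δ = 1.27°  ✓
  (1,5): δ = 42.39°  ·
  (2,3): δ = 120.33°  ·
  (2,4): δ = 57.83°  ·
  (2,5): δ = 14.17°  ✓
  (3,4): δ = 117.50°  ·
  (3,5): δ = 73.83°  ·
  (4,5): δ = 136.34°  ·
antipodal pairs: 3

count = 3; pairs: (0,3), (1,4), (2,5)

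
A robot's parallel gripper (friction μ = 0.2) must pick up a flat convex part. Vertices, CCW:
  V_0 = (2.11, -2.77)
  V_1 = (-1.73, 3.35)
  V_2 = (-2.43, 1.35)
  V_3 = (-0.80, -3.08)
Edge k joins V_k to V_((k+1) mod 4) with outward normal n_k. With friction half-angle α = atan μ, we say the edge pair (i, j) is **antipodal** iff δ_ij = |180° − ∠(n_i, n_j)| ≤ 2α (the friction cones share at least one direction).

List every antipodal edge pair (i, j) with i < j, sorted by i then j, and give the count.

α = atan 0.2 = 11.31°;  2α = 22.62°
n_0 = (+0.8471, +0.5315)
n_1 = (-0.9439, +0.3304)
n_2 = (-0.9385, -0.3453)
n_3 = (+0.1059, -0.9944)
  (0,1): δ = 51.40°  ·
  (0,2): δ = 11.91°  ✓
  (0,3): δ = 63.97°  ·
  (1,2): δ = 140.51°  ·
  (1,3): δ = 64.63°  ·
  (2,3): δ = 104.12°  ·
antipodal pairs: 1

count = 1; pairs: (0,2)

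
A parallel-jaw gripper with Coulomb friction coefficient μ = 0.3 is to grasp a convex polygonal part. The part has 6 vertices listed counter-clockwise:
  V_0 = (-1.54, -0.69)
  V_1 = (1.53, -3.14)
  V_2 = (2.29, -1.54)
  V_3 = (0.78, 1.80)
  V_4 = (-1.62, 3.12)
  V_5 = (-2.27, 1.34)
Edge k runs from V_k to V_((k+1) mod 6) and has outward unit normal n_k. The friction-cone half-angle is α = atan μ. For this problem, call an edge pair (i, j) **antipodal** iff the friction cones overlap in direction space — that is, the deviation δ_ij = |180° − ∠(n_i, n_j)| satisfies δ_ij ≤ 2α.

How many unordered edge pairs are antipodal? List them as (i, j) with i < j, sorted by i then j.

count = 4; pairs: (0,2), (0,3), (1,4), (2,5)

α = atan 0.3 = 16.70°;  2α = 33.40°
n_0 = (-0.6238, -0.7816)
n_1 = (+0.9033, -0.4291)
n_2 = (+0.9112, +0.4120)
n_3 = (+0.4819, +0.8762)
n_4 = (-0.9393, +0.3430)
n_5 = (-0.9410, -0.3384)
  (0,1): δ = 76.82°  ·
  (0,2): δ = 27.08°  ✓
  (0,3): δ = 9.78°  ✓
  (0,4): δ = 108.53°  ·
  (0,5): δ = 148.37°  ·
  (1,2): δ = 130.26°  ·
  (1,3): δ = 93.40°  ·
  (1,4): δ = 5.35°  ✓
  (1,5): δ = 45.19°  ·
  (2,3): δ = 143.14°  ·
  (2,4): δ = 44.39°  ·
  (2,5): δ = 4.55°  ✓
  (3,4): δ = 81.25°  ·
  (3,5): δ = 41.41°  ·
  (4,5): δ = 140.16°  ·
antipodal pairs: 4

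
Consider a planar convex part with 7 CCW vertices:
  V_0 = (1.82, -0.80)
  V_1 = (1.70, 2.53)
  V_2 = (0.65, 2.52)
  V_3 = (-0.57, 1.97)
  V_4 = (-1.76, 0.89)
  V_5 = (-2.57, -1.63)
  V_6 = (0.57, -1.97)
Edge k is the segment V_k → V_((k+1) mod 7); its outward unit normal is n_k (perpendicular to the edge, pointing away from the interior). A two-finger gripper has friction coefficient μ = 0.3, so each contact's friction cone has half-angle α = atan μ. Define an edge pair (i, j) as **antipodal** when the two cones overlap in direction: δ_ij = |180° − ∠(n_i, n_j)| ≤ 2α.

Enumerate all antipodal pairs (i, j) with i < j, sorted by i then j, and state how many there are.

count = 6; pairs: (0,4), (1,5), (2,5), (2,6), (3,6), (4,6)

α = atan 0.3 = 16.70°;  2α = 33.40°
n_0 = (+0.9994, +0.0360)
n_1 = (-0.0095, +1.0000)
n_2 = (-0.4110, +0.9116)
n_3 = (-0.6721, +0.7405)
n_4 = (-0.9520, +0.3060)
n_5 = (-0.1077, -0.9942)
n_6 = (+0.6834, -0.7301)
  (0,1): δ = 91.52°  ·
  (0,2): δ = 67.80°  ·
  (0,3): δ = 49.84°  ·
  (0,4): δ = 19.88°  ✓
  (0,5): δ = 81.76°  ·
  (0,6): δ = 131.04°  ·
  (1,2): δ = 156.28°  ·
  (1,3): δ = 138.32°  ·
  (1,4): δ = 108.36°  ·
  (1,5): δ = 6.73°  ✓
  (1,6): δ = 42.56°  ·
  (2,3): δ = 162.04°  ·
  (2,4): δ = 132.09°  ·
  (2,5): δ = 30.45°  ✓
  (2,6): δ = 18.84°  ✓
  (3,4): δ = 150.04°  ·
  (3,5): δ = 48.41°  ·
  (3,6): δ = 0.88°  ✓
  (4,5): δ = 78.36°  ·
  (4,6): δ = 29.07°  ✓
  (5,6): δ = 130.71°  ·
antipodal pairs: 6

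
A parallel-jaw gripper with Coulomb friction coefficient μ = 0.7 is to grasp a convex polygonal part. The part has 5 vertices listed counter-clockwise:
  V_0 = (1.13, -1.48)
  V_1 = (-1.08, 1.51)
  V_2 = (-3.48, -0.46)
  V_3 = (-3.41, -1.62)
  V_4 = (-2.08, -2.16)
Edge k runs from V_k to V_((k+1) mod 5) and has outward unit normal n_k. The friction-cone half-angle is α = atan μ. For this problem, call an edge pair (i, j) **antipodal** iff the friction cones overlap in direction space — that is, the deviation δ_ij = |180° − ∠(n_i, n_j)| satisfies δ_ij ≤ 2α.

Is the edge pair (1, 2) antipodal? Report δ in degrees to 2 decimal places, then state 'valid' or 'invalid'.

δ = 125.93°, invalid

α = atan 0.7 = 34.99°;  2α = 69.98°
edge 1: e_1 = (-2.40, -1.97);  n_1 = (-0.6345, +0.7730)
edge 2: e_2 = (+0.07, -1.16);  n_2 = (-0.9982, -0.0602)
∠(n_1, n_2) = 54.07°
δ = |180° − 54.07°| = 125.93°
125.93° > 2α = 69.98°  →  invalid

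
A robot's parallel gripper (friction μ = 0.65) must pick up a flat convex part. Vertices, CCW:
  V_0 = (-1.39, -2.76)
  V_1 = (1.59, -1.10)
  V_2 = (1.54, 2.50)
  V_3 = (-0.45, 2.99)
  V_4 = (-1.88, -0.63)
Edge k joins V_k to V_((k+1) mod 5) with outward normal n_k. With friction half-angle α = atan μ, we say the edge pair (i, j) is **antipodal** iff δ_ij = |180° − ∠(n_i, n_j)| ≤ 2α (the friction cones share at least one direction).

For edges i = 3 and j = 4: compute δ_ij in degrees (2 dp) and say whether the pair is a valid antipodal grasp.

δ = 145.49°, invalid

α = atan 0.65 = 33.02°;  2α = 66.05°
edge 3: e_3 = (-1.43, -3.62);  n_3 = (-0.9301, +0.3674)
edge 4: e_4 = (+0.49, -2.13);  n_4 = (-0.9745, -0.2242)
∠(n_3, n_4) = 34.51°
δ = |180° − 34.51°| = 145.49°
145.49° > 2α = 66.05°  →  invalid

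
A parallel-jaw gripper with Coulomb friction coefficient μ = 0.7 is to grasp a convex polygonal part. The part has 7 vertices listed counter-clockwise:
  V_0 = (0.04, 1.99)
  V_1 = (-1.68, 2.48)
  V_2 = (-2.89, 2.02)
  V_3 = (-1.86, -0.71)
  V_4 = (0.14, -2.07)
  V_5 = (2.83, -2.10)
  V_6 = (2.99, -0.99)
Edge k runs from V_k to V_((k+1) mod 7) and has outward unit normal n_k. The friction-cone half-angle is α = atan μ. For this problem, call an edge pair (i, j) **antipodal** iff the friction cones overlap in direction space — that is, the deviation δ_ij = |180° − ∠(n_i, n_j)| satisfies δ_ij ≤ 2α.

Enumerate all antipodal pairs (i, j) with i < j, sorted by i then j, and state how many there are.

α = atan 0.7 = 34.99°;  2α = 69.98°
n_0 = (+0.2740, +0.9617)
n_1 = (-0.3554, +0.9347)
n_2 = (-0.9356, -0.3530)
n_3 = (-0.5623, -0.8269)
n_4 = (-0.0112, -0.9999)
n_5 = (+0.9898, -0.1427)
n_6 = (+0.7107, +0.7035)
  (0,1): δ = 143.28°  ·
  (0,2): δ = 53.43°  ✓
  (0,3): δ = 18.31°  ✓
  (0,4): δ = 15.26°  ✓
  (0,5): δ = 97.70°  ·
  (0,6): δ = 150.61°  ·
  (1,2): δ = 90.14°  ·
  (1,3): δ = 55.03°  ✓
  (1,4): δ = 21.45°  ✓
  (1,5): δ = 60.98°  ✓
  (1,6): δ = 113.90°  ·
  (2,3): δ = 144.89°  ·
  (2,4): δ = 111.31°  ·
  (2,5): δ = 28.87°  ✓
  (2,6): δ = 24.04°  ✓
  (3,4): δ = 146.42°  ·
  (3,5): δ = 63.99°  ✓
  (3,6): δ = 11.07°  ✓
  (4,5): δ = 97.56°  ·
  (4,6): δ = 44.65°  ✓
  (5,6): δ = 127.09°  ·
antipodal pairs: 11

count = 11; pairs: (0,2), (0,3), (0,4), (1,3), (1,4), (1,5), (2,5), (2,6), (3,5), (3,6), (4,6)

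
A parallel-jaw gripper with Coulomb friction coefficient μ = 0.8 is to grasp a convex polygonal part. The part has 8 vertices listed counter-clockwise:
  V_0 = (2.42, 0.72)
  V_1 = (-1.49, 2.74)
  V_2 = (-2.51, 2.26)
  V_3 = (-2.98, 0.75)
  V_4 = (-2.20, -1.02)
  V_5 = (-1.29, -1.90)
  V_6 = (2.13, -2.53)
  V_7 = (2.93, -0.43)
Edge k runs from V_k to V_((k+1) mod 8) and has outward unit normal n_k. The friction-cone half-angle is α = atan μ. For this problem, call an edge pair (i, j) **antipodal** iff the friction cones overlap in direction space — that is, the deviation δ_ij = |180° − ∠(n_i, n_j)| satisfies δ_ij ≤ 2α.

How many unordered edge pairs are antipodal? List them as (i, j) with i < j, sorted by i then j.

α = atan 0.8 = 38.66°;  2α = 77.32°
n_0 = (+0.4590, +0.8884)
n_1 = (-0.4258, +0.9048)
n_2 = (-0.9548, +0.2972)
n_3 = (-0.9151, -0.4033)
n_4 = (-0.6952, -0.7189)
n_5 = (-0.1812, -0.9835)
n_6 = (+0.9345, -0.3560)
n_7 = (+0.9141, +0.4054)
  (0,1): δ = 127.48°  ·
  (0,2): δ = 79.97°  ·
  (0,3): δ = 38.90°  ✓
  (0,4): δ = 16.72°  ✓
  (0,5): δ = 16.88°  ✓
  (0,6): δ = 96.47°  ·
  (0,7): δ = 141.24°  ·
  (1,2): δ = 132.49°  ·
  (1,3): δ = 91.42°  ·
  (1,4): δ = 69.24°  ✓
  (1,5): δ = 35.64°  ✓
  (1,6): δ = 43.94°  ✓
  (1,7): δ = 88.72°  ·
  (2,3): δ = 138.93°  ·
  (2,4): δ = 116.75°  ·
  (2,5): δ = 83.15°  ·
  (2,6): δ = 3.57°  ✓
  (2,7): δ = 41.21°  ✓
  (3,4): δ = 157.82°  ·
  (3,5): δ = 124.22°  ·
  (3,6): δ = 44.64°  ✓
  (3,7): δ = 0.13°  ✓
  (4,5): δ = 146.40°  ·
  (4,6): δ = 66.81°  ✓
  (4,7): δ = 22.04°  ✓
  (5,6): δ = 100.42°  ·
  (5,7): δ = 55.65°  ✓
  (6,7): δ = 135.23°  ·
antipodal pairs: 13

count = 13; pairs: (0,3), (0,4), (0,5), (1,4), (1,5), (1,6), (2,6), (2,7), (3,6), (3,7), (4,6), (4,7), (5,7)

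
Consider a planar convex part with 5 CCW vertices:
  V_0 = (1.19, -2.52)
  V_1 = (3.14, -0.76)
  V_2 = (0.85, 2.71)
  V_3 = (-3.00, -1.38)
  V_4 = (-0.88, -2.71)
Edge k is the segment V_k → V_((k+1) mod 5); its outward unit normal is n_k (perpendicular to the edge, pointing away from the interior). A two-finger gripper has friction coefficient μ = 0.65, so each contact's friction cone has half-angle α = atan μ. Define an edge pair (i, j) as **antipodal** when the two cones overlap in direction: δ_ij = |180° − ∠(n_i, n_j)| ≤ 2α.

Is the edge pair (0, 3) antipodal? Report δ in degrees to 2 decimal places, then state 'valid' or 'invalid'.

α = atan 0.65 = 33.02°;  2α = 66.05°
edge 0: e_0 = (+1.95, +1.76);  n_0 = (+0.6700, -0.7423)
edge 3: e_3 = (+2.12, -1.33);  n_3 = (-0.5314, -0.8471)
∠(n_0, n_3) = 74.17°
δ = |180° − 74.17°| = 105.83°
105.83° > 2α = 66.05°  →  invalid

δ = 105.83°, invalid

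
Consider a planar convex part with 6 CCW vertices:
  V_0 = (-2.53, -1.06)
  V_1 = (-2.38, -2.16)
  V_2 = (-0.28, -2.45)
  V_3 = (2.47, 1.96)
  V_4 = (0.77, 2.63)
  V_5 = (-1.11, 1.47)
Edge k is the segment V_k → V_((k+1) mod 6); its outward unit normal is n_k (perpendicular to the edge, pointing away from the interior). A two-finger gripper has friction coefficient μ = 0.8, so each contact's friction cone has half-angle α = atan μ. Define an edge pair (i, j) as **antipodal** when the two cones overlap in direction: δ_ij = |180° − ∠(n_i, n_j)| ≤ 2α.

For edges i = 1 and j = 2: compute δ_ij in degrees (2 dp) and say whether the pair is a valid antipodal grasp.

δ = 114.08°, invalid

α = atan 0.8 = 38.66°;  2α = 77.32°
edge 1: e_1 = (+2.10, -0.29);  n_1 = (-0.1368, -0.9906)
edge 2: e_2 = (+2.75, +4.41);  n_2 = (+0.8485, -0.5291)
∠(n_1, n_2) = 65.92°
δ = |180° − 65.92°| = 114.08°
114.08° > 2α = 77.32°  →  invalid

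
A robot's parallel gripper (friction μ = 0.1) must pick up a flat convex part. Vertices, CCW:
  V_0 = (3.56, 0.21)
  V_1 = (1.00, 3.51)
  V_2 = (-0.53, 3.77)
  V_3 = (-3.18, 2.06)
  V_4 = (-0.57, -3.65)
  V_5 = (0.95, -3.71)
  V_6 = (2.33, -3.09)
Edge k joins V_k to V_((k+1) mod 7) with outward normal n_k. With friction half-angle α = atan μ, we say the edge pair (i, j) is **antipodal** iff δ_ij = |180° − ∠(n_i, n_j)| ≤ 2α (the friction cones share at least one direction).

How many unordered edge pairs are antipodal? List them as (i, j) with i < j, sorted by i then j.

count = 2; pairs: (1,4), (2,5)

α = atan 0.1 = 5.71°;  2α = 11.42°
n_0 = (+0.7901, +0.6129)
n_1 = (+0.1675, +0.9859)
n_2 = (-0.5422, +0.8403)
n_3 = (-0.9095, -0.4157)
n_4 = (-0.0394, -0.9992)
n_5 = (+0.4098, -0.9122)
n_6 = (+0.9370, -0.3493)
  (0,1): δ = 137.45°  ·
  (0,2): δ = 94.97°  ·
  (0,3): δ = 13.24°  ·
  (0,4): δ = 49.94°  ·
  (0,5): δ = 76.39°  ·
  (0,6): δ = 121.76°  ·
  (1,2): δ = 137.52°  ·
  (1,3): δ = 55.79°  ·
  (1,4): δ = 7.38°  ✓
  (1,5): δ = 33.84°  ·
  (1,6): δ = 79.20°  ·
  (2,3): δ = 98.27°  ·
  (2,4): δ = 35.09°  ·
  (2,5): δ = 8.64°  ✓
  (2,6): δ = 36.72°  ·
  (3,4): δ = 116.83°  ·
  (3,5): δ = 90.37°  ·
  (3,6): δ = 45.01°  ·
  (4,5): δ = 153.55°  ·
  (4,6): δ = 108.18°  ·
  (5,6): δ = 134.64°  ·
antipodal pairs: 2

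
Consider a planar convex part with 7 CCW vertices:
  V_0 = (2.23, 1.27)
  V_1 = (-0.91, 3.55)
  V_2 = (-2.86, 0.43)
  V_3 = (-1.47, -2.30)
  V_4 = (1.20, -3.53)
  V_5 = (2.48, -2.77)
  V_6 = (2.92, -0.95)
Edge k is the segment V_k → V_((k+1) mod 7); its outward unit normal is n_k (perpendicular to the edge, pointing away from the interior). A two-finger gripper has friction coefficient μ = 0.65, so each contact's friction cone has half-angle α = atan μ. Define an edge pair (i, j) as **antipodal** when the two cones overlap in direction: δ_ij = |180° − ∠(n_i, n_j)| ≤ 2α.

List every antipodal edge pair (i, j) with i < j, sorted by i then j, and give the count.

count = 8; pairs: (0,2), (0,3), (1,4), (1,5), (1,6), (2,5), (2,6), (3,6)

α = atan 0.65 = 33.02°;  2α = 66.05°
n_0 = (+0.5876, +0.8092)
n_1 = (-0.8480, +0.5300)
n_2 = (-0.8911, -0.4537)
n_3 = (-0.4184, -0.9083)
n_4 = (+0.5105, -0.8599)
n_5 = (+0.9720, -0.2350)
n_6 = (+0.9549, +0.2968)
  (0,1): δ = 86.02°  ·
  (0,2): δ = 27.03°  ✓
  (0,3): δ = 11.25°  ✓
  (0,4): δ = 66.68°  ·
  (0,5): δ = 112.39°  ·
  (0,6): δ = 143.25°  ·
  (1,2): δ = 121.01°  ·
  (1,3): δ = 82.73°  ·
  (1,4): δ = 27.29°  ✓
  (1,5): δ = 18.41°  ✓
  (1,6): δ = 49.27°  ✓
  (2,3): δ = 141.72°  ·
  (2,4): δ = 86.28°  ·
  (2,5): δ = 40.57°  ✓
  (2,6): δ = 9.72°  ✓
  (3,4): δ = 124.57°  ·
  (3,5): δ = 78.86°  ·
  (3,6): δ = 48.00°  ✓
  (4,5): δ = 134.29°  ·
  (4,6): δ = 103.43°  ·
  (5,6): δ = 149.14°  ·
antipodal pairs: 8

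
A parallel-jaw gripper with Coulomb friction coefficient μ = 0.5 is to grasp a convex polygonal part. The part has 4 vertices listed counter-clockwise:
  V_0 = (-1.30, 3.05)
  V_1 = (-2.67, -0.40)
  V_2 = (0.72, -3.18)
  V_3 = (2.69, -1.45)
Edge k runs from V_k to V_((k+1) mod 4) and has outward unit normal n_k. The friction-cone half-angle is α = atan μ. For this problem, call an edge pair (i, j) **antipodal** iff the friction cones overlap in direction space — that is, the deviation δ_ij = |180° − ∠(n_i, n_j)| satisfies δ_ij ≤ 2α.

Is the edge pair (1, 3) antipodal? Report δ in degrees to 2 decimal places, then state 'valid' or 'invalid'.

α = atan 0.5 = 26.57°;  2α = 53.13°
edge 1: e_1 = (+3.39, -2.78);  n_1 = (-0.6341, -0.7732)
edge 3: e_3 = (-3.99, +4.50);  n_3 = (+0.7482, +0.6634)
∠(n_1, n_3) = 170.92°
δ = |180° − 170.92°| = 9.08°
9.08° ≤ 2α = 53.13°  →  valid

δ = 9.08°, valid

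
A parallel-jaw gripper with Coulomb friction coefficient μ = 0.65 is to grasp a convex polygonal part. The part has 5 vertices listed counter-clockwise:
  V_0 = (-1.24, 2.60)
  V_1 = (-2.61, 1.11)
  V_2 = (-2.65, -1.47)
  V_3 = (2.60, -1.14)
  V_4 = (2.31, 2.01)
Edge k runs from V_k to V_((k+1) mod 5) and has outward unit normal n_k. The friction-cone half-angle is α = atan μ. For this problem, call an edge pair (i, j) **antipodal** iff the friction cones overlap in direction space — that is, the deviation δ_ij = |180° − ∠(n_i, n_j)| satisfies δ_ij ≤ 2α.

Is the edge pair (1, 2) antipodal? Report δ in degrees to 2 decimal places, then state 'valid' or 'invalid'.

δ = 85.52°, invalid

α = atan 0.65 = 33.02°;  2α = 66.05°
edge 1: e_1 = (-0.04, -2.58);  n_1 = (-0.9999, +0.0155)
edge 2: e_2 = (+5.25, +0.33);  n_2 = (+0.0627, -0.9980)
∠(n_1, n_2) = 94.48°
δ = |180° − 94.48°| = 85.52°
85.52° > 2α = 66.05°  →  invalid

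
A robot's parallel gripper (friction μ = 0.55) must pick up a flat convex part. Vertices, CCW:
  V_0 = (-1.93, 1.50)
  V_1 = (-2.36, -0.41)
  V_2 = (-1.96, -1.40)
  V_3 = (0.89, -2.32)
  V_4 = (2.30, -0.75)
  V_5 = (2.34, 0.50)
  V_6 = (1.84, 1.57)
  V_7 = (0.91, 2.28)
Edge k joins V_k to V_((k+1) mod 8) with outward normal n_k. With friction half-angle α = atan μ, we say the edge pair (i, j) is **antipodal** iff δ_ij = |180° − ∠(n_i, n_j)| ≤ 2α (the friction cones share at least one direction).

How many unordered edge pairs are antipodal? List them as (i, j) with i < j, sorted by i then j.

α = atan 0.55 = 28.81°;  2α = 57.62°
n_0 = (-0.9756, +0.2196)
n_1 = (-0.9272, -0.3746)
n_2 = (-0.3072, -0.9516)
n_3 = (+0.7440, -0.6682)
n_4 = (+0.9995, -0.0320)
n_5 = (+0.9060, +0.4233)
n_6 = (+0.6068, +0.7948)
n_7 = (-0.2648, +0.9643)
  (0,1): δ = 145.31°  ·
  (0,2): δ = 95.20°  ·
  (0,3): δ = 29.24°  ✓
  (0,4): δ = 10.85°  ✓
  (0,5): δ = 37.73°  ✓
  (0,6): δ = 65.33°  ·
  (0,7): δ = 118.05°  ·
  (1,2): δ = 129.89°  ·
  (1,3): δ = 63.93°  ·
  (1,4): δ = 23.83°  ✓
  (1,5): δ = 3.05°  ✓
  (1,6): δ = 30.64°  ✓
  (1,7): δ = 83.36°  ·
  (2,3): δ = 114.04°  ·
  (2,4): δ = 73.94°  ·
  (2,5): δ = 47.06°  ✓
  (2,6): δ = 19.47°  ✓
  (2,7): δ = 33.25°  ✓
  (3,4): δ = 139.91°  ·
  (3,5): δ = 113.03°  ·
  (3,6): δ = 85.43°  ·
  (3,7): δ = 32.72°  ✓
  (4,5): δ = 153.12°  ·
  (4,6): δ = 125.53°  ·
  (4,7): δ = 72.81°  ·
  (5,6): δ = 152.41°  ·
  (5,7): δ = 99.69°  ·
  (6,7): δ = 127.28°  ·
antipodal pairs: 10

count = 10; pairs: (0,3), (0,4), (0,5), (1,4), (1,5), (1,6), (2,5), (2,6), (2,7), (3,7)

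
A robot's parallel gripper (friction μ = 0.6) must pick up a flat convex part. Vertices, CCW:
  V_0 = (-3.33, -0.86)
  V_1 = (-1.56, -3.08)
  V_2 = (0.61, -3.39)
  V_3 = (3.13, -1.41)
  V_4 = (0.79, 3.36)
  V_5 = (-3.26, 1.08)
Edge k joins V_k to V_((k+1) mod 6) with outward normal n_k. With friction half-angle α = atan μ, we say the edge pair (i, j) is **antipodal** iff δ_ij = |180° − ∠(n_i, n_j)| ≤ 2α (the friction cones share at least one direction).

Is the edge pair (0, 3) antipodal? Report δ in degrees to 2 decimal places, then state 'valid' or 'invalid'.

δ = 12.43°, valid

α = atan 0.6 = 30.96°;  2α = 61.93°
edge 0: e_0 = (+1.77, -2.22);  n_0 = (-0.7819, -0.6234)
edge 3: e_3 = (-2.34, +4.77);  n_3 = (+0.8978, +0.4404)
∠(n_0, n_3) = 167.57°
δ = |180° − 167.57°| = 12.43°
12.43° ≤ 2α = 61.93°  →  valid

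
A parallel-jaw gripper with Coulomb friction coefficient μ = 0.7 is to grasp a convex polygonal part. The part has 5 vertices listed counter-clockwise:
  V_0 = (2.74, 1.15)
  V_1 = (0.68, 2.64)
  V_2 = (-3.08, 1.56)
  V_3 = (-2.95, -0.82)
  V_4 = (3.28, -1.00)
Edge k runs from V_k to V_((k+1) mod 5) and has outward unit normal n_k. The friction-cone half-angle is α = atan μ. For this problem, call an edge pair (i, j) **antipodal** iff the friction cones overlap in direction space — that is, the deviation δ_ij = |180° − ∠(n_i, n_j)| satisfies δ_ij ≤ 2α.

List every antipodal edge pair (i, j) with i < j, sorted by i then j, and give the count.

count = 4; pairs: (0,2), (0,3), (1,3), (2,4)

α = atan 0.7 = 34.99°;  2α = 69.98°
n_0 = (+0.5861, +0.8103)
n_1 = (-0.2761, +0.9611)
n_2 = (-0.9985, -0.0545)
n_3 = (-0.0289, -0.9996)
n_4 = (+0.9699, +0.2436)
  (0,1): δ = 128.10°  ·
  (0,2): δ = 51.00°  ✓
  (0,3): δ = 34.22°  ✓
  (0,4): δ = 139.98°  ·
  (1,2): δ = 102.90°  ·
  (1,3): δ = 17.68°  ✓
  (1,4): δ = 88.07°  ·
  (2,3): δ = 94.78°  ·
  (2,4): δ = 10.97°  ✓
  (3,4): δ = 74.25°  ·
antipodal pairs: 4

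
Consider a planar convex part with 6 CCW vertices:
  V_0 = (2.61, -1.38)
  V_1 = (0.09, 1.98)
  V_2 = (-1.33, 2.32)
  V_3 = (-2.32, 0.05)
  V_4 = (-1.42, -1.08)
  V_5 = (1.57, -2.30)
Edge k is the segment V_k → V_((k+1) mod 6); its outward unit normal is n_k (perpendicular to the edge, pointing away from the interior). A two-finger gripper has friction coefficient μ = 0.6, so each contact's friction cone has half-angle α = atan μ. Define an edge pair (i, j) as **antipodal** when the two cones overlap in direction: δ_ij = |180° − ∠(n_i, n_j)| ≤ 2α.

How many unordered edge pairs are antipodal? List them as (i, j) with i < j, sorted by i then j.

α = atan 0.6 = 30.96°;  2α = 61.93°
n_0 = (+0.8000, +0.6000)
n_1 = (+0.2329, +0.9725)
n_2 = (-0.9166, +0.3998)
n_3 = (-0.7822, -0.6230)
n_4 = (-0.3778, -0.9259)
n_5 = (+0.6626, -0.7490)
  (0,1): δ = 140.34°  ·
  (0,2): δ = 60.43°  ✓
  (0,3): δ = 1.67°  ✓
  (0,4): δ = 30.93°  ✓
  (0,5): δ = 94.63°  ·
  (1,2): δ = 100.10°  ·
  (1,3): δ = 38.00°  ✓
  (1,4): δ = 8.73°  ✓
  (1,5): δ = 54.96°  ✓
  (2,3): δ = 117.90°  ·
  (2,4): δ = 88.63°  ·
  (2,5): δ = 24.94°  ✓
  (3,4): δ = 150.73°  ·
  (3,5): δ = 87.04°  ·
  (4,5): δ = 116.31°  ·
antipodal pairs: 7

count = 7; pairs: (0,2), (0,3), (0,4), (1,3), (1,4), (1,5), (2,5)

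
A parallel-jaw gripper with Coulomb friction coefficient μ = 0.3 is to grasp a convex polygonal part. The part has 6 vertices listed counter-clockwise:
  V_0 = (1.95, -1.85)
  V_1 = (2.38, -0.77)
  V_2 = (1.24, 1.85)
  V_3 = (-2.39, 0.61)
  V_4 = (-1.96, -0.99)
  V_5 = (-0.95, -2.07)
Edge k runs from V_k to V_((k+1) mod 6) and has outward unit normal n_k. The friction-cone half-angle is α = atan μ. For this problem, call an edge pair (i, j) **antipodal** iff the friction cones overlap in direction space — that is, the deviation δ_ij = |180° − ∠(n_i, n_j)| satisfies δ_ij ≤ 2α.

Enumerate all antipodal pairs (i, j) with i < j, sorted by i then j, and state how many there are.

count = 3; pairs: (1,3), (1,4), (2,5)

α = atan 0.3 = 16.70°;  2α = 33.40°
n_0 = (+0.9291, -0.3699)
n_1 = (+0.9170, +0.3990)
n_2 = (-0.3233, +0.9463)
n_3 = (-0.9657, -0.2595)
n_4 = (-0.7304, -0.6830)
n_5 = (+0.0756, -0.9971)
  (0,1): δ = 134.78°  ·
  (0,2): δ = 49.43°  ·
  (0,3): δ = 36.75°  ·
  (0,4): δ = 64.79°  ·
  (0,5): δ = 116.05°  ·
  (1,2): δ = 94.65°  ·
  (1,3): δ = 8.47°  ✓
  (1,4): δ = 19.57°  ✓
  (1,5): δ = 70.82°  ·
  (2,3): δ = 93.82°  ·
  (2,4): δ = 65.78°  ·
  (2,5): δ = 14.52°  ✓
  (3,4): δ = 151.96°  ·
  (3,5): δ = 100.70°  ·
  (4,5): δ = 128.74°  ·
antipodal pairs: 3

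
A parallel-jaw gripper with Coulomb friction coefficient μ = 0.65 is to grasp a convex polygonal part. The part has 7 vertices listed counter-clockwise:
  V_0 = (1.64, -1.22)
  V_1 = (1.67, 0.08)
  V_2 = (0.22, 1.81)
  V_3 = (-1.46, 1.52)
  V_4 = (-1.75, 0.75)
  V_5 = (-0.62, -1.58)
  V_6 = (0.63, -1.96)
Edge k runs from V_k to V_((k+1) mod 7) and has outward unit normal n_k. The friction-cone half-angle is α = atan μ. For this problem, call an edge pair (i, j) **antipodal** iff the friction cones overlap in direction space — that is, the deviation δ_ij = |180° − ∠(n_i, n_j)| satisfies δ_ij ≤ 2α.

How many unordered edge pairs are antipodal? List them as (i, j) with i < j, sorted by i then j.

α = atan 0.65 = 33.02°;  2α = 66.05°
n_0 = (+0.9997, -0.0231)
n_1 = (+0.7664, +0.6424)
n_2 = (-0.1701, +0.9854)
n_3 = (-0.9358, +0.3525)
n_4 = (-0.8998, -0.4364)
n_5 = (-0.2909, -0.9568)
n_6 = (+0.5910, -0.8067)
  (0,1): δ = 138.71°  ·
  (0,2): δ = 78.88°  ·
  (0,3): δ = 19.32°  ✓
  (0,4): δ = 27.19°  ✓
  (0,5): δ = 74.41°  ·
  (0,6): δ = 127.55°  ·
  (1,2): δ = 120.17°  ·
  (1,3): δ = 60.61°  ✓
  (1,4): δ = 14.10°  ✓
  (1,5): δ = 33.12°  ✓
  (1,6): δ = 86.26°  ·
  (2,3): δ = 120.43°  ·
  (2,4): δ = 73.92°  ·
  (2,5): δ = 26.70°  ✓
  (2,6): δ = 26.44°  ✓
  (3,4): δ = 133.49°  ·
  (3,5): δ = 86.27°  ·
  (3,6): δ = 33.13°  ✓
  (4,5): δ = 132.78°  ·
  (4,6): δ = 79.64°  ·
  (5,6): δ = 126.86°  ·
antipodal pairs: 8

count = 8; pairs: (0,3), (0,4), (1,3), (1,4), (1,5), (2,5), (2,6), (3,6)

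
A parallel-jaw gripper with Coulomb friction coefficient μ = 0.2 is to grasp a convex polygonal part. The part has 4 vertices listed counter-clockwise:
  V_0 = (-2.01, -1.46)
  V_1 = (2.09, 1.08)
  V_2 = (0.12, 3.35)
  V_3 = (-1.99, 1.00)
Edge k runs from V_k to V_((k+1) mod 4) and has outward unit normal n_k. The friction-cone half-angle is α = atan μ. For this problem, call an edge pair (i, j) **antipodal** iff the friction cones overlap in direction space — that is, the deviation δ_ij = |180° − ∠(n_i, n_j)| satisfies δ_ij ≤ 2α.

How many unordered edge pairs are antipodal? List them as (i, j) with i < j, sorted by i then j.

count = 1; pairs: (0,2)

α = atan 0.2 = 11.31°;  2α = 22.62°
n_0 = (+0.5266, -0.8501)
n_1 = (+0.7552, +0.6554)
n_2 = (-0.7441, +0.6681)
n_3 = (-1.0000, +0.0081)
  (0,1): δ = 80.83°  ·
  (0,2): δ = 16.30°  ✓
  (0,3): δ = 57.76°  ·
  (1,2): δ = 82.87°  ·
  (1,3): δ = 41.42°  ·
  (2,3): δ = 138.55°  ·
antipodal pairs: 1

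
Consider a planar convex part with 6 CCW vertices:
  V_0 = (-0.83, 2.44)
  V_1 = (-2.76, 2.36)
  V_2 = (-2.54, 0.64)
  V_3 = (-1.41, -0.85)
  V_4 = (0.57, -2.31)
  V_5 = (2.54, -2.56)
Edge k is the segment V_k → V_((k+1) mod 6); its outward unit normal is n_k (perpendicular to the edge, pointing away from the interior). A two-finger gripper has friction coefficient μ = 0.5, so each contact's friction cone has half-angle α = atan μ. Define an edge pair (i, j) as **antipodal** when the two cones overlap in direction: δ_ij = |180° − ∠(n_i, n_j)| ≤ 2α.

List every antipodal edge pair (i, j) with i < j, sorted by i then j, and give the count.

count = 6; pairs: (0,3), (0,4), (1,5), (2,5), (3,5), (4,5)

α = atan 0.5 = 26.57°;  2α = 53.13°
n_0 = (-0.0414, +0.9991)
n_1 = (-0.9919, -0.1269)
n_2 = (-0.7968, -0.6043)
n_3 = (-0.5935, -0.8049)
n_4 = (-0.1259, -0.9920)
n_5 = (+0.8292, +0.5589)
  (0,1): δ = 85.08°  ·
  (0,2): δ = 55.20°  ·
  (0,3): δ = 38.78°  ✓
  (0,4): δ = 9.61°  ✓
  (0,5): δ = 121.61°  ·
  (1,2): δ = 150.11°  ·
  (1,3): δ = 133.69°  ·
  (1,4): δ = 104.52°  ·
  (1,5): δ = 26.69°  ✓
  (2,3): δ = 163.58°  ·
  (2,4): δ = 134.41°  ·
  (2,5): δ = 3.20°  ✓
  (3,4): δ = 150.83°  ·
  (3,5): δ = 19.62°  ✓
  (4,5): δ = 48.79°  ✓
antipodal pairs: 6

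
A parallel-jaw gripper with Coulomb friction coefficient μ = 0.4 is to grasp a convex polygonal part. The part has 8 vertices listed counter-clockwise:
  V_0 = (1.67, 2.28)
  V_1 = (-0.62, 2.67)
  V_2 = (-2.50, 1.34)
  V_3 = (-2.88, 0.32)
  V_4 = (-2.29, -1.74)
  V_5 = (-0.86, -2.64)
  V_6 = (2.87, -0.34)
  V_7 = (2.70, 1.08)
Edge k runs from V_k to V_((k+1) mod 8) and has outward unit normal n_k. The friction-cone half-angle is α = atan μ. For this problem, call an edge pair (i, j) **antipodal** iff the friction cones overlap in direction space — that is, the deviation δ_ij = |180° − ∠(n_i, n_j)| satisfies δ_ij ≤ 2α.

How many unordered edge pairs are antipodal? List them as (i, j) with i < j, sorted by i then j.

count = 8; pairs: (0,4), (0,5), (1,5), (2,5), (2,6), (3,6), (3,7), (4,7)

α = atan 0.4 = 21.80°;  2α = 43.60°
n_0 = (+0.1679, +0.9858)
n_1 = (-0.5775, +0.8164)
n_2 = (-0.9371, +0.3491)
n_3 = (-0.9613, -0.2753)
n_4 = (-0.5327, -0.8463)
n_5 = (+0.5249, -0.8512)
n_6 = (+0.9929, +0.1189)
n_7 = (+0.7588, +0.6513)
  (0,1): δ = 135.06°  ·
  (0,2): δ = 100.77°  ·
  (0,3): δ = 64.35°  ·
  (0,4): δ = 22.52°  ✓
  (0,5): δ = 41.32°  ✓
  (0,6): δ = 106.49°  ·
  (0,7): δ = 140.31°  ·
  (1,2): δ = 145.71°  ·
  (1,3): δ = 109.30°  ·
  (1,4): δ = 67.46°  ·
  (1,5): δ = 3.62°  ✓
  (1,6): δ = 61.55°  ·
  (1,7): δ = 95.36°  ·
  (2,3): δ = 143.59°  ·
  (2,4): δ = 101.75°  ·
  (2,5): δ = 37.91°  ✓
  (2,6): δ = 27.26°  ✓
  (2,7): δ = 61.07°  ·
  (3,4): δ = 138.17°  ·
  (3,5): δ = 74.32°  ·
  (3,6): δ = 9.16°  ✓
  (3,7): δ = 24.66°  ✓
  (4,5): δ = 116.16°  ·
  (4,6): δ = 50.99°  ·
  (4,7): δ = 17.17°  ✓
  (5,6): δ = 114.83°  ·
  (5,7): δ = 81.02°  ·
  (6,7): δ = 146.19°  ·
antipodal pairs: 8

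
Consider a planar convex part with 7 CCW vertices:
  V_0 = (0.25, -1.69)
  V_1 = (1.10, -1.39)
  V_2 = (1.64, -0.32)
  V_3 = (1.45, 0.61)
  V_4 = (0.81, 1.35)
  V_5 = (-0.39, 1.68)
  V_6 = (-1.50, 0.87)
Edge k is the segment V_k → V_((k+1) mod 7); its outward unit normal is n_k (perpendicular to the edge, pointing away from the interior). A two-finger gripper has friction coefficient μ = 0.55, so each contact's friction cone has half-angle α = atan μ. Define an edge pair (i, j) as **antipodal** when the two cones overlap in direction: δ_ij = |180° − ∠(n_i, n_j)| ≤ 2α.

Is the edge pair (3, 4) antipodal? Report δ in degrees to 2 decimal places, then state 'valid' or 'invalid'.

δ = 146.23°, invalid

α = atan 0.55 = 28.81°;  2α = 57.62°
edge 3: e_3 = (-0.64, +0.74);  n_3 = (+0.7564, +0.6542)
edge 4: e_4 = (-1.20, +0.33);  n_4 = (+0.2652, +0.9642)
∠(n_3, n_4) = 33.77°
δ = |180° − 33.77°| = 146.23°
146.23° > 2α = 57.62°  →  invalid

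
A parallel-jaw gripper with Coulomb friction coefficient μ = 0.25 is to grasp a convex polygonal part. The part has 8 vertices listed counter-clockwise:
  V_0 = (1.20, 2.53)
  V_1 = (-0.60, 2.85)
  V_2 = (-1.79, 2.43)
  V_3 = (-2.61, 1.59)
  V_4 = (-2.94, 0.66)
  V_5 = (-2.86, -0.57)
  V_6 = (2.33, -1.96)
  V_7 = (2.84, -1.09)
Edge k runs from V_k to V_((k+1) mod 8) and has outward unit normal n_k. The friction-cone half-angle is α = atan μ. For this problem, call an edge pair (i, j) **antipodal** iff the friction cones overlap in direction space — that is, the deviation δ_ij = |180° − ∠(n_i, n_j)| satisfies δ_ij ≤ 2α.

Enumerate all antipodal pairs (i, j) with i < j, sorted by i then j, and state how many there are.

count = 4; pairs: (0,5), (2,6), (3,6), (4,7)

α = atan 0.25 = 14.04°;  2α = 28.07°
n_0 = (+0.1750, +0.9846)
n_1 = (-0.3328, +0.9430)
n_2 = (-0.7156, +0.6985)
n_3 = (-0.9424, +0.3344)
n_4 = (-0.9979, -0.0649)
n_5 = (-0.2587, -0.9660)
n_6 = (+0.8627, -0.5057)
n_7 = (+0.9109, +0.4127)
  (0,1): δ = 150.48°  ·
  (0,2): δ = 124.23°  ·
  (0,3): δ = 99.46°  ·
  (0,4): δ = 76.20°  ·
  (0,5): δ = 4.91°  ✓
  (0,6): δ = 69.70°  ·
  (0,7): δ = 124.45°  ·
  (1,2): δ = 153.75°  ·
  (1,3): δ = 128.98°  ·
  (1,4): δ = 105.72°  ·
  (1,5): δ = 34.43°  ·
  (1,6): δ = 40.18°  ·
  (1,7): δ = 94.93°  ·
  (2,3): δ = 155.23°  ·
  (2,4): δ = 131.97°  ·
  (2,5): δ = 60.68°  ·
  (2,6): δ = 13.93°  ✓
  (2,7): δ = 68.68°  ·
  (3,4): δ = 156.74°  ·
  (3,5): δ = 85.46°  ·
  (3,6): δ = 10.84°  ✓
  (3,7): δ = 43.91°  ·
  (4,5): δ = 108.71°  ·
  (4,6): δ = 34.10°  ·
  (4,7): δ = 20.65°  ✓
  (5,6): δ = 105.39°  ·
  (5,7): δ = 50.63°  ·
  (6,7): δ = 125.25°  ·
antipodal pairs: 4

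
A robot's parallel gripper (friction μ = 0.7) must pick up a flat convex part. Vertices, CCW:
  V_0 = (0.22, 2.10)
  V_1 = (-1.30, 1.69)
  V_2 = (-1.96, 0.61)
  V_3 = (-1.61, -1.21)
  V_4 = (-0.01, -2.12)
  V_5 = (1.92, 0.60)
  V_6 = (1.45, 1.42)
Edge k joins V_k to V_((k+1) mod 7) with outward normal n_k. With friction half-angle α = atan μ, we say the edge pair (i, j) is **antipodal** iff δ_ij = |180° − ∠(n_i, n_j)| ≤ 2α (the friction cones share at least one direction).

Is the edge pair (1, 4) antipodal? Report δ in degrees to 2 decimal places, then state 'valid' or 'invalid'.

α = atan 0.7 = 34.99°;  2α = 69.98°
edge 1: e_1 = (-0.66, -1.08);  n_1 = (-0.8533, +0.5215)
edge 4: e_4 = (+1.93, +2.72);  n_4 = (+0.8156, -0.5787)
∠(n_1, n_4) = 176.07°
δ = |180° − 176.07°| = 3.93°
3.93° ≤ 2α = 69.98°  →  valid

δ = 3.93°, valid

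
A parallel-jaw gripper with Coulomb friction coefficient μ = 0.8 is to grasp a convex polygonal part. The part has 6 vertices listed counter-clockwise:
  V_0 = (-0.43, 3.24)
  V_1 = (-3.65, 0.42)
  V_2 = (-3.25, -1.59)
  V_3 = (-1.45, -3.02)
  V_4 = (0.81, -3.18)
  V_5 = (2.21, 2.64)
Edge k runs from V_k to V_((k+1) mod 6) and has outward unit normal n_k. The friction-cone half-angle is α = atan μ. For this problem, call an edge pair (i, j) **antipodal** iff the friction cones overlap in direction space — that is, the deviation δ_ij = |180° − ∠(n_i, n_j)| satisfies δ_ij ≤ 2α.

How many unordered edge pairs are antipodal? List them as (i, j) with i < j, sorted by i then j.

α = atan 0.8 = 38.66°;  2α = 77.32°
n_0 = (-0.6588, +0.7523)
n_1 = (-0.9808, -0.1952)
n_2 = (-0.6220, -0.7830)
n_3 = (-0.0706, -0.9975)
n_4 = (+0.9723, -0.2339)
n_5 = (+0.2216, +0.9751)
  (0,1): δ = 119.96°  ·
  (0,2): δ = 79.68°  ·
  (0,3): δ = 45.26°  ✓
  (0,4): δ = 35.26°  ✓
  (0,5): δ = 125.98°  ·
  (1,2): δ = 139.72°  ·
  (1,3): δ = 105.30°  ·
  (1,4): δ = 24.78°  ✓
  (1,5): δ = 65.94°  ✓
  (2,3): δ = 145.58°  ·
  (2,4): δ = 65.06°  ✓
  (2,5): δ = 25.66°  ✓
  (3,4): δ = 99.48°  ·
  (3,5): δ = 8.75°  ✓
  (4,5): δ = 89.28°  ·
antipodal pairs: 7

count = 7; pairs: (0,3), (0,4), (1,4), (1,5), (2,4), (2,5), (3,5)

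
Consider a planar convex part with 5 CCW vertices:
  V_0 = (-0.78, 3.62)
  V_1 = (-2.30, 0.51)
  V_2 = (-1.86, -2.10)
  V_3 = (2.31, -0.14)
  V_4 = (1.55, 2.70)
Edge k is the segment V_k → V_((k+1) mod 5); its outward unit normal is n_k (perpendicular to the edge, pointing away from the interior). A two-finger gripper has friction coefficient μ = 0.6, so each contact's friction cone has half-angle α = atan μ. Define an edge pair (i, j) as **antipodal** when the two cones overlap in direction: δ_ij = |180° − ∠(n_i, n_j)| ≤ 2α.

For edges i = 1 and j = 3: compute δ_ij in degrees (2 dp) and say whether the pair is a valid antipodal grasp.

δ = 5.41°, valid

α = atan 0.6 = 30.96°;  2α = 61.93°
edge 1: e_1 = (+0.44, -2.61);  n_1 = (-0.9861, -0.1662)
edge 3: e_3 = (-0.76, +2.84);  n_3 = (+0.9660, +0.2585)
∠(n_1, n_3) = 174.59°
δ = |180° − 174.59°| = 5.41°
5.41° ≤ 2α = 61.93°  →  valid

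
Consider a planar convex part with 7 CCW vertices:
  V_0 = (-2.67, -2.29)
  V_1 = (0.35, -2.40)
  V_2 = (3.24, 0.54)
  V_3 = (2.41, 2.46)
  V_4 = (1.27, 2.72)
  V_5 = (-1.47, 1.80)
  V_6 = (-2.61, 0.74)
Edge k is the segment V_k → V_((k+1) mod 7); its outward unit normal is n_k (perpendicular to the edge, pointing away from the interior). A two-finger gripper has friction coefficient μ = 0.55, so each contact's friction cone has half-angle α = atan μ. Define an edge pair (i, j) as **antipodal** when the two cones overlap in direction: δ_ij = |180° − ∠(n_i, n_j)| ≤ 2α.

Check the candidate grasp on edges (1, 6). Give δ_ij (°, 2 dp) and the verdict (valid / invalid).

δ = 43.37°, valid

α = atan 0.55 = 28.81°;  2α = 57.62°
edge 1: e_1 = (+2.89, +2.94);  n_1 = (+0.7131, -0.7010)
edge 6: e_6 = (-0.06, -3.03);  n_6 = (-0.9998, +0.0198)
∠(n_1, n_6) = 136.63°
δ = |180° − 136.63°| = 43.37°
43.37° ≤ 2α = 57.62°  →  valid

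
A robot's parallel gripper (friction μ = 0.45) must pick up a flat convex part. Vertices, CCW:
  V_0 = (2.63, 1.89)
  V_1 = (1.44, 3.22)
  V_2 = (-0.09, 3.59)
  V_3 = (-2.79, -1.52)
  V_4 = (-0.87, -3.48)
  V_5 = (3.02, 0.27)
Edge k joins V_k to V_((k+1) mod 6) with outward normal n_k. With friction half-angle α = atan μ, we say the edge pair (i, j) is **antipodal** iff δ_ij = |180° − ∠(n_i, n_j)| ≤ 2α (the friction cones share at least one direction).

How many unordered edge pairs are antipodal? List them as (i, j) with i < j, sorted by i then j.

α = atan 0.45 = 24.23°;  2α = 48.46°
n_0 = (+0.7452, +0.6668)
n_1 = (+0.2351, +0.9720)
n_2 = (-0.8842, +0.4672)
n_3 = (-0.7144, -0.6998)
n_4 = (+0.6940, -0.7199)
n_5 = (+0.9722, +0.2341)
  (0,1): δ = 145.42°  ·
  (0,2): δ = 69.67°  ·
  (0,3): δ = 2.59°  ✓
  (0,4): δ = 92.13°  ·
  (0,5): δ = 151.72°  ·
  (1,2): δ = 104.26°  ·
  (1,3): δ = 32.00°  ✓
  (1,4): δ = 57.55°  ·
  (1,5): δ = 117.13°  ·
  (2,3): δ = 107.74°  ·
  (2,4): δ = 18.20°  ✓
  (2,5): δ = 41.39°  ✓
  (3,4): δ = 90.46°  ·
  (3,5): δ = 30.87°  ✓
  (4,5): δ = 120.41°  ·
antipodal pairs: 5

count = 5; pairs: (0,3), (1,3), (2,4), (2,5), (3,5)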